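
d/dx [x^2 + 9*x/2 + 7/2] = 2*x + 9/2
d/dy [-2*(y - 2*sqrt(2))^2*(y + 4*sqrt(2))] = 48 - 6*y^2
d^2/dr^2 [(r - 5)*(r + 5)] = 2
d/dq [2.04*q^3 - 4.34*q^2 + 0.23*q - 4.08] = 6.12*q^2 - 8.68*q + 0.23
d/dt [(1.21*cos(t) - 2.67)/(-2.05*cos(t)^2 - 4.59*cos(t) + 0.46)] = (-2.4805*cos(t)^2 + 10.947*cos(t) + 11.6987)*sin(t)/(4.2025*cos(t)^4 + 18.819*cos(t)^3 + 19.1821*cos(t)^2 - 4.2228*cos(t) + 0.2116)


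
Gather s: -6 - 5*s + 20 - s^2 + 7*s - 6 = -s^2 + 2*s + 8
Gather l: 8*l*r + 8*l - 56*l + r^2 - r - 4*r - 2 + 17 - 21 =l*(8*r - 48) + r^2 - 5*r - 6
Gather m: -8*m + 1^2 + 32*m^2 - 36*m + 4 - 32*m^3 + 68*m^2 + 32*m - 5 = -32*m^3 + 100*m^2 - 12*m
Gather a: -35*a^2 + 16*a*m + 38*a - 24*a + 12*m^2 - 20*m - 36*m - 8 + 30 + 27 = -35*a^2 + a*(16*m + 14) + 12*m^2 - 56*m + 49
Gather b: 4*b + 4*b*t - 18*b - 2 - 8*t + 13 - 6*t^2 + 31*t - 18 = b*(4*t - 14) - 6*t^2 + 23*t - 7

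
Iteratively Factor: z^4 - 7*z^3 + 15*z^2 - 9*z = (z)*(z^3 - 7*z^2 + 15*z - 9) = z*(z - 3)*(z^2 - 4*z + 3) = z*(z - 3)*(z - 1)*(z - 3)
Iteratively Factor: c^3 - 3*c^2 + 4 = (c - 2)*(c^2 - c - 2) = (c - 2)*(c + 1)*(c - 2)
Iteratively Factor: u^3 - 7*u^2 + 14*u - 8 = (u - 1)*(u^2 - 6*u + 8) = (u - 2)*(u - 1)*(u - 4)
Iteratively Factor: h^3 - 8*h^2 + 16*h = (h - 4)*(h^2 - 4*h) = (h - 4)^2*(h)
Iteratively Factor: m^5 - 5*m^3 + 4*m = (m + 2)*(m^4 - 2*m^3 - m^2 + 2*m) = m*(m + 2)*(m^3 - 2*m^2 - m + 2) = m*(m - 1)*(m + 2)*(m^2 - m - 2) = m*(m - 2)*(m - 1)*(m + 2)*(m + 1)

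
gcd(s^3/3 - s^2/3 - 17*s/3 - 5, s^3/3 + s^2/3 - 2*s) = s + 3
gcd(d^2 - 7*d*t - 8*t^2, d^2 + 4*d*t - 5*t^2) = 1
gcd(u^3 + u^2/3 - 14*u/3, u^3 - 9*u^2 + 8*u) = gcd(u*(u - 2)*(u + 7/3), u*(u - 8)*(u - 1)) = u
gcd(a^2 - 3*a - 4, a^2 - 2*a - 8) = a - 4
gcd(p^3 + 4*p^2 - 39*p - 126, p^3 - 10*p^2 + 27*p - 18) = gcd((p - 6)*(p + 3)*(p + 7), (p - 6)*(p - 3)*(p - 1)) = p - 6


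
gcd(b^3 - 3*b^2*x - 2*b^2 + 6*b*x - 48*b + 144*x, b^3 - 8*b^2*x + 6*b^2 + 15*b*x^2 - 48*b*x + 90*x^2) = -b^2 + 3*b*x - 6*b + 18*x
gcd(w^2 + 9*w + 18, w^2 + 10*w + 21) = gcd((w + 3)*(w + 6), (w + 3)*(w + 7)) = w + 3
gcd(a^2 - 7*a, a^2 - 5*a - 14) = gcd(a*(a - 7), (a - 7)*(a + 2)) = a - 7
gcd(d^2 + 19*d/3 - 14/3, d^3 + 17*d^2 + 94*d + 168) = d + 7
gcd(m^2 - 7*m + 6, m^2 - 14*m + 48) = m - 6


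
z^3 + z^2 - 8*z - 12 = (z - 3)*(z + 2)^2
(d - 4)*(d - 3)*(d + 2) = d^3 - 5*d^2 - 2*d + 24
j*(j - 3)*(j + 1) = j^3 - 2*j^2 - 3*j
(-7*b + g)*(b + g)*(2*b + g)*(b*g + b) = -14*b^4*g - 14*b^4 - 19*b^3*g^2 - 19*b^3*g - 4*b^2*g^3 - 4*b^2*g^2 + b*g^4 + b*g^3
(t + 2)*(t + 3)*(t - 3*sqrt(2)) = t^3 - 3*sqrt(2)*t^2 + 5*t^2 - 15*sqrt(2)*t + 6*t - 18*sqrt(2)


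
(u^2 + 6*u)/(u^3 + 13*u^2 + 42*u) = 1/(u + 7)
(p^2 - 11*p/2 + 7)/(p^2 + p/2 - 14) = (p - 2)/(p + 4)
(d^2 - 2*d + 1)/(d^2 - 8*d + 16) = (d^2 - 2*d + 1)/(d^2 - 8*d + 16)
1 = 1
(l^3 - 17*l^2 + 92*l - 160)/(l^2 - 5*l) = l - 12 + 32/l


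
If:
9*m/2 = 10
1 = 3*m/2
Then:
No Solution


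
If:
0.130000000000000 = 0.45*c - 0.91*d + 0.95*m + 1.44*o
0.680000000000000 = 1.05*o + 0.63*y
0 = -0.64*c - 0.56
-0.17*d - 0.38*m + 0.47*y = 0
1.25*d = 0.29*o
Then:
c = -0.88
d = 0.21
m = -0.61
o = 0.90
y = -0.42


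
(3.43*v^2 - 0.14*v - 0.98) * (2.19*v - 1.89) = 7.5117*v^3 - 6.7893*v^2 - 1.8816*v + 1.8522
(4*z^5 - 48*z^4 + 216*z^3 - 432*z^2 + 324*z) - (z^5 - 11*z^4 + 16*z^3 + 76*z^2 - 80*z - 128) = 3*z^5 - 37*z^4 + 200*z^3 - 508*z^2 + 404*z + 128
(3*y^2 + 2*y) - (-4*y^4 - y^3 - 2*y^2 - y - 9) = 4*y^4 + y^3 + 5*y^2 + 3*y + 9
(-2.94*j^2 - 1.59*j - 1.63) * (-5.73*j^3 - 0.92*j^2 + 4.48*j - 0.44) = 16.8462*j^5 + 11.8155*j^4 - 2.3685*j^3 - 4.33*j^2 - 6.6028*j + 0.7172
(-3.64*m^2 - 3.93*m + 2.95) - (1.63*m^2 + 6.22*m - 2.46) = -5.27*m^2 - 10.15*m + 5.41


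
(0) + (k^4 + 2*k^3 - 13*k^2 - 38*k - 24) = k^4 + 2*k^3 - 13*k^2 - 38*k - 24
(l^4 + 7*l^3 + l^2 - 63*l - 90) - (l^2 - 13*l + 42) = l^4 + 7*l^3 - 50*l - 132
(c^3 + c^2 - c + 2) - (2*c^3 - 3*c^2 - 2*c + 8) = -c^3 + 4*c^2 + c - 6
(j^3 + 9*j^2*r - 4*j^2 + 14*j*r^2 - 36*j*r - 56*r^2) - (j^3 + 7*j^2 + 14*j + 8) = 9*j^2*r - 11*j^2 + 14*j*r^2 - 36*j*r - 14*j - 56*r^2 - 8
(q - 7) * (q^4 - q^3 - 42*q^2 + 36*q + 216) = q^5 - 8*q^4 - 35*q^3 + 330*q^2 - 36*q - 1512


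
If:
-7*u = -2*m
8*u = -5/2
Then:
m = -35/32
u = -5/16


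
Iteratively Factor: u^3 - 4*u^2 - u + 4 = (u + 1)*(u^2 - 5*u + 4) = (u - 4)*(u + 1)*(u - 1)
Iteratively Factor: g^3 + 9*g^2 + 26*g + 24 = (g + 3)*(g^2 + 6*g + 8) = (g + 2)*(g + 3)*(g + 4)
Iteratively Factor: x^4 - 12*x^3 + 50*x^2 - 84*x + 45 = (x - 5)*(x^3 - 7*x^2 + 15*x - 9) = (x - 5)*(x - 3)*(x^2 - 4*x + 3) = (x - 5)*(x - 3)^2*(x - 1)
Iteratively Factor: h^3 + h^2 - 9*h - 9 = (h + 3)*(h^2 - 2*h - 3) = (h + 1)*(h + 3)*(h - 3)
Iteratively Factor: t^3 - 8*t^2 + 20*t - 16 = (t - 2)*(t^2 - 6*t + 8) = (t - 2)^2*(t - 4)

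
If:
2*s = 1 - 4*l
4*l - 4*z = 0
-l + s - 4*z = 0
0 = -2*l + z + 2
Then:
No Solution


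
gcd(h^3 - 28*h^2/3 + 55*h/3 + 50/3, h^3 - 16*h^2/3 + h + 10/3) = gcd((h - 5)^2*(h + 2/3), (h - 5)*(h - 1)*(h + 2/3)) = h^2 - 13*h/3 - 10/3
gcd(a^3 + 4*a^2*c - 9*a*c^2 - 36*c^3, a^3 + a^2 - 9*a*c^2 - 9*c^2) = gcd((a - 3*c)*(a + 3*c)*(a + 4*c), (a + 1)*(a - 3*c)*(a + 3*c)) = a^2 - 9*c^2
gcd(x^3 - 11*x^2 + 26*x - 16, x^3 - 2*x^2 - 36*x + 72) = x - 2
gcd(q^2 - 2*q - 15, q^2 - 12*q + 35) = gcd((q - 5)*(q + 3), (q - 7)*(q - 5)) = q - 5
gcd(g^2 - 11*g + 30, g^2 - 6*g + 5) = g - 5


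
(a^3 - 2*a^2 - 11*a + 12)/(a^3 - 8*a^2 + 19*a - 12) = (a + 3)/(a - 3)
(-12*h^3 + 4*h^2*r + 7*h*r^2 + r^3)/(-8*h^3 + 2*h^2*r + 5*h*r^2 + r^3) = (6*h + r)/(4*h + r)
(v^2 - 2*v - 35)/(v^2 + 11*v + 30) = (v - 7)/(v + 6)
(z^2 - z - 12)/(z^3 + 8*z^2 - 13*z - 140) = (z + 3)/(z^2 + 12*z + 35)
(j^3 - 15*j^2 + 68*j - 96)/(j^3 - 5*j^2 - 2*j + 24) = (j - 8)/(j + 2)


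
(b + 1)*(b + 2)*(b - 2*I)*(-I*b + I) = -I*b^4 - 2*b^3 - 2*I*b^3 - 4*b^2 + I*b^2 + 2*b + 2*I*b + 4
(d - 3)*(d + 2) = d^2 - d - 6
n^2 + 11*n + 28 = (n + 4)*(n + 7)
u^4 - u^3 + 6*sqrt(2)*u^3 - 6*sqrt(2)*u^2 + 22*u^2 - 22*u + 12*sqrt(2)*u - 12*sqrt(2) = (u - 1)*(u + sqrt(2))*(u + 2*sqrt(2))*(u + 3*sqrt(2))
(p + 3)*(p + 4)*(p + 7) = p^3 + 14*p^2 + 61*p + 84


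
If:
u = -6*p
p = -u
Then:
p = 0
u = 0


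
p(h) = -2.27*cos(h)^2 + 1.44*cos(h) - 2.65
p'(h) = 4.54*sin(h)*cos(h) - 1.44*sin(h)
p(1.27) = -2.42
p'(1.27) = -0.09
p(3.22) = -6.34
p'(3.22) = 0.47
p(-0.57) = -3.05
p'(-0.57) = -1.29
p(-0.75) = -2.81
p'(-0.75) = -1.28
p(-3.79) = -5.24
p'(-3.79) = -3.05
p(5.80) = -3.15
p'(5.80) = -1.20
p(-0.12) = -3.46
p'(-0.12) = -0.37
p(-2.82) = -6.06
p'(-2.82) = 1.82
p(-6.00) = -3.36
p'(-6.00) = 0.82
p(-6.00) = -3.36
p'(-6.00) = 0.82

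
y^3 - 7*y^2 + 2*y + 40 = (y - 5)*(y - 4)*(y + 2)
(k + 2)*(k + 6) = k^2 + 8*k + 12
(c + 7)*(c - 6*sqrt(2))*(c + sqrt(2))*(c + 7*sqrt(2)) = c^4 + 2*sqrt(2)*c^3 + 7*c^3 - 82*c^2 + 14*sqrt(2)*c^2 - 574*c - 84*sqrt(2)*c - 588*sqrt(2)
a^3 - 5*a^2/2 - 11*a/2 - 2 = (a - 4)*(a + 1/2)*(a + 1)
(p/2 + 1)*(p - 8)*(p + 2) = p^3/2 - 2*p^2 - 14*p - 16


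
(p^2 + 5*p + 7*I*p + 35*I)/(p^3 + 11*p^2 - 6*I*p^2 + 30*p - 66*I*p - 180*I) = (p + 7*I)/(p^2 + 6*p*(1 - I) - 36*I)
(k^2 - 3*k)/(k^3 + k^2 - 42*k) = (k - 3)/(k^2 + k - 42)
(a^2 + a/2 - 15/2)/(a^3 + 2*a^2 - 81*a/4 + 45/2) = 2*(a + 3)/(2*a^2 + 9*a - 18)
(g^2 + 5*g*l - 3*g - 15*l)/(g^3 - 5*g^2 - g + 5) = (g^2 + 5*g*l - 3*g - 15*l)/(g^3 - 5*g^2 - g + 5)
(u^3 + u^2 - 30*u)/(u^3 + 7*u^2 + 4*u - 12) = u*(u - 5)/(u^2 + u - 2)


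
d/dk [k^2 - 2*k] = 2*k - 2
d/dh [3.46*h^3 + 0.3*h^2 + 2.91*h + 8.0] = 10.38*h^2 + 0.6*h + 2.91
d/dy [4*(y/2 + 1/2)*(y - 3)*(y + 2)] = 6*y^2 - 14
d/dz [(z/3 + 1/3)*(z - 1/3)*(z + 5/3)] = z^2 + 14*z/9 + 7/27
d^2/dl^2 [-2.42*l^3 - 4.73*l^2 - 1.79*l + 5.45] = -14.52*l - 9.46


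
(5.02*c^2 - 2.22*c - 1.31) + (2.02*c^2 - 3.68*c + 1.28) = 7.04*c^2 - 5.9*c - 0.03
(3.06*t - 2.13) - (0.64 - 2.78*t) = 5.84*t - 2.77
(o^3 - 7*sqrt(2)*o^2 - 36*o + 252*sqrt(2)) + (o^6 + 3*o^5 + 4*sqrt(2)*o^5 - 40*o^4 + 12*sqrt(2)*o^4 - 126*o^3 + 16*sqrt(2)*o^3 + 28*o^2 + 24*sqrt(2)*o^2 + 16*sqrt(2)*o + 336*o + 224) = o^6 + 3*o^5 + 4*sqrt(2)*o^5 - 40*o^4 + 12*sqrt(2)*o^4 - 125*o^3 + 16*sqrt(2)*o^3 + 17*sqrt(2)*o^2 + 28*o^2 + 16*sqrt(2)*o + 300*o + 224 + 252*sqrt(2)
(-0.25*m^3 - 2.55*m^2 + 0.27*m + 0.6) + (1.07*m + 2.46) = -0.25*m^3 - 2.55*m^2 + 1.34*m + 3.06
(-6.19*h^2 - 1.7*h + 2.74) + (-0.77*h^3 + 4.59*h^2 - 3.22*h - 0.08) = -0.77*h^3 - 1.6*h^2 - 4.92*h + 2.66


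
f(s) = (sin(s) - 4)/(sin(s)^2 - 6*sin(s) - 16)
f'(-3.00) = 0.18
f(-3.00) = 0.27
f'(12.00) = -0.24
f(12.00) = 0.36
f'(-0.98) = -0.25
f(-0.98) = 0.47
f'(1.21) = -0.03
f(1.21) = 0.15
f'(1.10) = -0.04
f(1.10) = 0.15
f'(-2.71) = 0.22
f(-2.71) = 0.33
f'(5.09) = -0.19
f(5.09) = 0.52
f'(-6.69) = -0.22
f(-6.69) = 0.33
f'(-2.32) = 0.26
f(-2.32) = 0.43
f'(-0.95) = -0.25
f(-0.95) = 0.46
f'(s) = (-2*sin(s)*cos(s) + 6*cos(s))*(sin(s) - 4)/(sin(s)^2 - 6*sin(s) - 16)^2 + cos(s)/(sin(s)^2 - 6*sin(s) - 16) = (8*sin(s) + cos(s)^2 - 41)*cos(s)/((sin(s) - 8)^2*(sin(s) + 2)^2)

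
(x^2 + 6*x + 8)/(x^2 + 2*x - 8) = (x + 2)/(x - 2)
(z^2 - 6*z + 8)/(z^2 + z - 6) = (z - 4)/(z + 3)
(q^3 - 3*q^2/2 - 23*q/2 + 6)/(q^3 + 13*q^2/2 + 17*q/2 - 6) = (q - 4)/(q + 4)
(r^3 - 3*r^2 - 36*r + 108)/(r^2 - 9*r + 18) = r + 6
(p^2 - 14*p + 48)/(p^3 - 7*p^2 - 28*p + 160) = (p - 6)/(p^2 + p - 20)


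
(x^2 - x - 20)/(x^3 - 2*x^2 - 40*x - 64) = (x - 5)/(x^2 - 6*x - 16)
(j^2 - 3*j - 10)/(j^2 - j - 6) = (j - 5)/(j - 3)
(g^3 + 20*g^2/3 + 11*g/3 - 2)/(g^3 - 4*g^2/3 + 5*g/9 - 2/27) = 9*(g^2 + 7*g + 6)/(9*g^2 - 9*g + 2)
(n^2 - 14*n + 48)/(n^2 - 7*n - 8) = (n - 6)/(n + 1)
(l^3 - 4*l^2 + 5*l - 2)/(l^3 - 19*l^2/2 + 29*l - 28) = 2*(l^2 - 2*l + 1)/(2*l^2 - 15*l + 28)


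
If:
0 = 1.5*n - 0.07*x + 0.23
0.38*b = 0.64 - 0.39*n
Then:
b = 1.84157894736842 - 0.0478947368421053*x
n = 0.0466666666666667*x - 0.153333333333333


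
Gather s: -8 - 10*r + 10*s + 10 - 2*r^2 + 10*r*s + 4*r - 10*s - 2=-2*r^2 + 10*r*s - 6*r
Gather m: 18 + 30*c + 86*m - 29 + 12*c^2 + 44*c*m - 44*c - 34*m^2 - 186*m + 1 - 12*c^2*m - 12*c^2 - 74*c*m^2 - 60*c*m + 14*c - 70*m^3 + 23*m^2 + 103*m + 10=-70*m^3 + m^2*(-74*c - 11) + m*(-12*c^2 - 16*c + 3)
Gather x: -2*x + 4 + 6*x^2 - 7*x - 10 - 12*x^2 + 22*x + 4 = -6*x^2 + 13*x - 2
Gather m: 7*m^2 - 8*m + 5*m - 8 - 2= 7*m^2 - 3*m - 10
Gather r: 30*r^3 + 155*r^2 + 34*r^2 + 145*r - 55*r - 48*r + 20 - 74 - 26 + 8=30*r^3 + 189*r^2 + 42*r - 72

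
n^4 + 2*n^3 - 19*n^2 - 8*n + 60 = (n - 3)*(n - 2)*(n + 2)*(n + 5)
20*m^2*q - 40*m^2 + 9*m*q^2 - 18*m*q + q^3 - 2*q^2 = (4*m + q)*(5*m + q)*(q - 2)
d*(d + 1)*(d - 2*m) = d^3 - 2*d^2*m + d^2 - 2*d*m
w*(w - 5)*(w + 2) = w^3 - 3*w^2 - 10*w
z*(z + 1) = z^2 + z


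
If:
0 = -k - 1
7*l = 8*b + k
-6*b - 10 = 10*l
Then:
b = -30/61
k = -1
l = -43/61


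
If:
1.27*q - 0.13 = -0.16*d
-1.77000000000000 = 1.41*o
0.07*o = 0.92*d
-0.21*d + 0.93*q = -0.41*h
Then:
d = -0.10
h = -0.31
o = -1.26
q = 0.11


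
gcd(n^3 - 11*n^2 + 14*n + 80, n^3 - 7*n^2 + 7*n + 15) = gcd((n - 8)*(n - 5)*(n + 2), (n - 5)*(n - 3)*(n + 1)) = n - 5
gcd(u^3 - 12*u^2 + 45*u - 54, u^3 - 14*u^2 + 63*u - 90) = u^2 - 9*u + 18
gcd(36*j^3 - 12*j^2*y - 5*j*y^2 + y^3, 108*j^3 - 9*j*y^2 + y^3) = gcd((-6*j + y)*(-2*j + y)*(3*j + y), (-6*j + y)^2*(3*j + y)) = -18*j^2 - 3*j*y + y^2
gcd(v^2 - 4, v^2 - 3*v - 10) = v + 2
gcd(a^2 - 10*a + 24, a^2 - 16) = a - 4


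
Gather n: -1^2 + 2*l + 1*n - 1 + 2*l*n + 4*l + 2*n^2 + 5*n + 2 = 6*l + 2*n^2 + n*(2*l + 6)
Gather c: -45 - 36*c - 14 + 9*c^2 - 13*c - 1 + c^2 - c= 10*c^2 - 50*c - 60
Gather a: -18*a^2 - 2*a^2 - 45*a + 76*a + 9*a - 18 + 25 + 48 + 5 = -20*a^2 + 40*a + 60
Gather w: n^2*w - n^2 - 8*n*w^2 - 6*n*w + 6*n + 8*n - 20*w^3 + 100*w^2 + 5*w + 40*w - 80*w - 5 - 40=-n^2 + 14*n - 20*w^3 + w^2*(100 - 8*n) + w*(n^2 - 6*n - 35) - 45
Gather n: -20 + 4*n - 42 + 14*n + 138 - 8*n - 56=10*n + 20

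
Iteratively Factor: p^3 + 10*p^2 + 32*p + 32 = (p + 4)*(p^2 + 6*p + 8) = (p + 2)*(p + 4)*(p + 4)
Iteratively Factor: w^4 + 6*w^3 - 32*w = (w - 2)*(w^3 + 8*w^2 + 16*w) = (w - 2)*(w + 4)*(w^2 + 4*w) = w*(w - 2)*(w + 4)*(w + 4)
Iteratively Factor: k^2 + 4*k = (k)*(k + 4)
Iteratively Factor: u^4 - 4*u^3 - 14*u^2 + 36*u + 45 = (u - 3)*(u^3 - u^2 - 17*u - 15) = (u - 3)*(u + 3)*(u^2 - 4*u - 5) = (u - 3)*(u + 1)*(u + 3)*(u - 5)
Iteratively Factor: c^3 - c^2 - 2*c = (c + 1)*(c^2 - 2*c) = (c - 2)*(c + 1)*(c)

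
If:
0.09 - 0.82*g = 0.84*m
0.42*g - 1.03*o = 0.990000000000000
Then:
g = 2.45238095238095*o + 2.35714285714286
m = -2.39399092970522*o - 2.19387755102041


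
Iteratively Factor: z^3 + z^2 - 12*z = (z - 3)*(z^2 + 4*z) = (z - 3)*(z + 4)*(z)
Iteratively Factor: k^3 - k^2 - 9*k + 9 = (k - 3)*(k^2 + 2*k - 3) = (k - 3)*(k + 3)*(k - 1)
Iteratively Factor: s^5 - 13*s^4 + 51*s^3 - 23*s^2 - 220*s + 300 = (s - 5)*(s^4 - 8*s^3 + 11*s^2 + 32*s - 60) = (s - 5)*(s - 3)*(s^3 - 5*s^2 - 4*s + 20) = (s - 5)*(s - 3)*(s - 2)*(s^2 - 3*s - 10) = (s - 5)^2*(s - 3)*(s - 2)*(s + 2)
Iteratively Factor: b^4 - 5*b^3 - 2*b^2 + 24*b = (b - 3)*(b^3 - 2*b^2 - 8*b) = (b - 4)*(b - 3)*(b^2 + 2*b) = (b - 4)*(b - 3)*(b + 2)*(b)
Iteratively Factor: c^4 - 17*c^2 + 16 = (c - 4)*(c^3 + 4*c^2 - c - 4) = (c - 4)*(c - 1)*(c^2 + 5*c + 4) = (c - 4)*(c - 1)*(c + 4)*(c + 1)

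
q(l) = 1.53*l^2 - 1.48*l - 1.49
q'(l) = 3.06*l - 1.48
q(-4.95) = 43.32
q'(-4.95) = -16.63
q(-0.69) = 0.26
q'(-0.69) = -3.59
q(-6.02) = 62.87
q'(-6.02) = -19.90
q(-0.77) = 0.56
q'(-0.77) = -3.84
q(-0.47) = -0.46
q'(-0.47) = -2.92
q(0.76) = -1.73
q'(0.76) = 0.85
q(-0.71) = 0.33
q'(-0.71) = -3.65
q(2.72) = 5.80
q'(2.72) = 6.84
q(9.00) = 109.12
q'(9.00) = 26.06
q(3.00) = 7.84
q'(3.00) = 7.70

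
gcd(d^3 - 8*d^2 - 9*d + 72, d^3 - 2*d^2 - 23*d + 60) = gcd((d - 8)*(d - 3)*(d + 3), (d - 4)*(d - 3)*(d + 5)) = d - 3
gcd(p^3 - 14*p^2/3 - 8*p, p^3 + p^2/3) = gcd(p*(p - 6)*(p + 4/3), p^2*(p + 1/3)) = p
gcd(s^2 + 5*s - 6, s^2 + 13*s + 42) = s + 6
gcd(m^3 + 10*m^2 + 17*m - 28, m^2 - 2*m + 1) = m - 1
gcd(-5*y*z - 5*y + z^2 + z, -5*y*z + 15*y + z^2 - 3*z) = 5*y - z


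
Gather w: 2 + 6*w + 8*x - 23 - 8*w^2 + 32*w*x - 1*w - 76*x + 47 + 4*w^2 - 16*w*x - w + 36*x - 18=-4*w^2 + w*(16*x + 4) - 32*x + 8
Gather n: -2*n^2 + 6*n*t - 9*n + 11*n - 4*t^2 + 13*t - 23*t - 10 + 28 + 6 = -2*n^2 + n*(6*t + 2) - 4*t^2 - 10*t + 24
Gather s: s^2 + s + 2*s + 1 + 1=s^2 + 3*s + 2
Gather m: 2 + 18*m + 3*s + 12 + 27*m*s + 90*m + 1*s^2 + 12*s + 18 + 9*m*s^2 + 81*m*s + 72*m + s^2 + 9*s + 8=m*(9*s^2 + 108*s + 180) + 2*s^2 + 24*s + 40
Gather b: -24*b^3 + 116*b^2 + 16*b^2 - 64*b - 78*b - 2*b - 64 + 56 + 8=-24*b^3 + 132*b^2 - 144*b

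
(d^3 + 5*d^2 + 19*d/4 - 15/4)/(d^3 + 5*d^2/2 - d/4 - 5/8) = 2*(d + 3)/(2*d + 1)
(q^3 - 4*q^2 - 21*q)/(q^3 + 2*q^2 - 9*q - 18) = q*(q - 7)/(q^2 - q - 6)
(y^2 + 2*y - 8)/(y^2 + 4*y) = (y - 2)/y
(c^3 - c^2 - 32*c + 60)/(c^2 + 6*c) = c - 7 + 10/c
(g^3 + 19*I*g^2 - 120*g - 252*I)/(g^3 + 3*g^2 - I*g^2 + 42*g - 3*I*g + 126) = (g^2 + 13*I*g - 42)/(g^2 + g*(3 - 7*I) - 21*I)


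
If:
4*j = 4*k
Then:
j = k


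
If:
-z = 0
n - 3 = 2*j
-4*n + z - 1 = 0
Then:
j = -13/8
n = -1/4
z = 0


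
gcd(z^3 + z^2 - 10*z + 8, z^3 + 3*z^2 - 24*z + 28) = z - 2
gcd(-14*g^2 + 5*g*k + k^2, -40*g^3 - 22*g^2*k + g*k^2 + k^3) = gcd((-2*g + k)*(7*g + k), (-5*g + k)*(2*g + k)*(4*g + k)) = 1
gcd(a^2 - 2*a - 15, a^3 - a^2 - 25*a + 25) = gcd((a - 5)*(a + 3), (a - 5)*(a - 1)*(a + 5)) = a - 5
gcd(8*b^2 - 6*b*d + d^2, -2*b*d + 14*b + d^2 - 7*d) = 2*b - d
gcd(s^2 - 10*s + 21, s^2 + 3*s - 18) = s - 3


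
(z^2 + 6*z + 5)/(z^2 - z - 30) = (z + 1)/(z - 6)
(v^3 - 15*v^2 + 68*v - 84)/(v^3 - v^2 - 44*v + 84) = (v - 7)/(v + 7)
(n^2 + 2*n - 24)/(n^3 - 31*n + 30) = (n - 4)/(n^2 - 6*n + 5)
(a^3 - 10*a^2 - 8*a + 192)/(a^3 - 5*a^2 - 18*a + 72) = (a - 8)/(a - 3)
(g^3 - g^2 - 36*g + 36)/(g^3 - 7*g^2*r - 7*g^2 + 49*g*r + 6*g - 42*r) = (-g - 6)/(-g + 7*r)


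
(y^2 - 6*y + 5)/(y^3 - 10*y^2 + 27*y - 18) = (y - 5)/(y^2 - 9*y + 18)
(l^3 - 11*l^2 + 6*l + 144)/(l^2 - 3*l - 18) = l - 8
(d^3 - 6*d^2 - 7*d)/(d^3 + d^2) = (d - 7)/d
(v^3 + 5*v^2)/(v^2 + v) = v*(v + 5)/(v + 1)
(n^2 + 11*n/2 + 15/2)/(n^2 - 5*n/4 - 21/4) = 2*(2*n^2 + 11*n + 15)/(4*n^2 - 5*n - 21)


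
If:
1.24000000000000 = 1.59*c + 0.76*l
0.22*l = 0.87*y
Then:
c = 0.779874213836478 - 1.89022298456261*y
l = 3.95454545454545*y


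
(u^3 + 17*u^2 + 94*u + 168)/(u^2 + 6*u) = u + 11 + 28/u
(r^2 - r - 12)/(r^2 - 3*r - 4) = (r + 3)/(r + 1)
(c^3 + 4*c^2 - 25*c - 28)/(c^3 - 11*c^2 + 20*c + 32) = (c + 7)/(c - 8)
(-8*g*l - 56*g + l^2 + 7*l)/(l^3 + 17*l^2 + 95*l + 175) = (-8*g + l)/(l^2 + 10*l + 25)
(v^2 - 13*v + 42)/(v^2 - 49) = (v - 6)/(v + 7)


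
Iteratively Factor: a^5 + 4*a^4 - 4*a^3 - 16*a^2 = (a)*(a^4 + 4*a^3 - 4*a^2 - 16*a) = a*(a + 2)*(a^3 + 2*a^2 - 8*a) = a*(a - 2)*(a + 2)*(a^2 + 4*a) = a^2*(a - 2)*(a + 2)*(a + 4)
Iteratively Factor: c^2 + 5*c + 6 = (c + 2)*(c + 3)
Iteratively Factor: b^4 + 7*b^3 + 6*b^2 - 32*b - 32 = (b + 4)*(b^3 + 3*b^2 - 6*b - 8) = (b + 1)*(b + 4)*(b^2 + 2*b - 8) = (b - 2)*(b + 1)*(b + 4)*(b + 4)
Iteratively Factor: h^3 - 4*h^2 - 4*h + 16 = (h - 2)*(h^2 - 2*h - 8) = (h - 2)*(h + 2)*(h - 4)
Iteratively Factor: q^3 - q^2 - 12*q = (q)*(q^2 - q - 12) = q*(q + 3)*(q - 4)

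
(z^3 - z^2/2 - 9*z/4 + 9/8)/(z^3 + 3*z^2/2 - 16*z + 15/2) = (z^2 - 9/4)/(z^2 + 2*z - 15)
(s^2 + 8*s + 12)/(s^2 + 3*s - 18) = (s + 2)/(s - 3)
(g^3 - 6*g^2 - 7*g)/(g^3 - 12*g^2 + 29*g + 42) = g/(g - 6)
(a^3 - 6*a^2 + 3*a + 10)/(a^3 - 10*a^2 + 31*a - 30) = (a + 1)/(a - 3)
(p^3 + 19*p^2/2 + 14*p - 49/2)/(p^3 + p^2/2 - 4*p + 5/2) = (2*p^2 + 21*p + 49)/(2*p^2 + 3*p - 5)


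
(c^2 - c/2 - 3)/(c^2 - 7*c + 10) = (c + 3/2)/(c - 5)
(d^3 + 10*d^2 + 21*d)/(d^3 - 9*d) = (d + 7)/(d - 3)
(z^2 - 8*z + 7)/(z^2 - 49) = (z - 1)/(z + 7)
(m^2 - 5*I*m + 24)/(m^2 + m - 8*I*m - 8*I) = (m + 3*I)/(m + 1)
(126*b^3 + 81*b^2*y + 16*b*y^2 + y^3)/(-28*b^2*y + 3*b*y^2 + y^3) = (18*b^2 + 9*b*y + y^2)/(y*(-4*b + y))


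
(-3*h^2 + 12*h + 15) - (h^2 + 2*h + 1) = -4*h^2 + 10*h + 14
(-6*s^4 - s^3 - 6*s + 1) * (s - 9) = -6*s^5 + 53*s^4 + 9*s^3 - 6*s^2 + 55*s - 9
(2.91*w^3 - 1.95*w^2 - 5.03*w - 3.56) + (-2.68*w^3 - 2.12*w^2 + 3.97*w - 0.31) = 0.23*w^3 - 4.07*w^2 - 1.06*w - 3.87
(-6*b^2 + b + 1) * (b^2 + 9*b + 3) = -6*b^4 - 53*b^3 - 8*b^2 + 12*b + 3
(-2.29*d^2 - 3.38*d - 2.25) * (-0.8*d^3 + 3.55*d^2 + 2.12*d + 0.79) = 1.832*d^5 - 5.4255*d^4 - 15.0538*d^3 - 16.9622*d^2 - 7.4402*d - 1.7775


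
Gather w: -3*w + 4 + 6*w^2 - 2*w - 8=6*w^2 - 5*w - 4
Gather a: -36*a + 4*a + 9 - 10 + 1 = -32*a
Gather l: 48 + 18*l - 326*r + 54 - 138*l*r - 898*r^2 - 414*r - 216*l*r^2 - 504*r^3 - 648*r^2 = l*(-216*r^2 - 138*r + 18) - 504*r^3 - 1546*r^2 - 740*r + 102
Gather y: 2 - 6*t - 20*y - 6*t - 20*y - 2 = -12*t - 40*y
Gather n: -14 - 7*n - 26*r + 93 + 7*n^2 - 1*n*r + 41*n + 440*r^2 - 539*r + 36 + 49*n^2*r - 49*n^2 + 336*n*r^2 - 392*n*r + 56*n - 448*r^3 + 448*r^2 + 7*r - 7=n^2*(49*r - 42) + n*(336*r^2 - 393*r + 90) - 448*r^3 + 888*r^2 - 558*r + 108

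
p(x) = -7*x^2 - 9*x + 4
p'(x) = -14*x - 9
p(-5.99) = -193.25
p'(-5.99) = 74.86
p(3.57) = -117.34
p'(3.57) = -58.98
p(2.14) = -47.32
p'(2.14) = -38.96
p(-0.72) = 6.85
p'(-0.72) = 1.08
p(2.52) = -63.13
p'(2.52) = -44.28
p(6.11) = -312.31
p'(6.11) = -94.54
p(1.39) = -22.03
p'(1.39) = -28.46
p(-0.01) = 4.09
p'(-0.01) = -8.86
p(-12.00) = -896.00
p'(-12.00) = 159.00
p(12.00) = -1112.00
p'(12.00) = -177.00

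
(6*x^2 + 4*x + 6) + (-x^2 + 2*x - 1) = 5*x^2 + 6*x + 5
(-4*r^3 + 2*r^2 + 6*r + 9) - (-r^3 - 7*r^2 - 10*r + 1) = -3*r^3 + 9*r^2 + 16*r + 8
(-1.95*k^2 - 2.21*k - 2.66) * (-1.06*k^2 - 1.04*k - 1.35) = 2.067*k^4 + 4.3706*k^3 + 7.7505*k^2 + 5.7499*k + 3.591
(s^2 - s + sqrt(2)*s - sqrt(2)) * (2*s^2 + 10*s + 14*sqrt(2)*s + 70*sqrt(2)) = 2*s^4 + 8*s^3 + 16*sqrt(2)*s^3 + 18*s^2 + 64*sqrt(2)*s^2 - 80*sqrt(2)*s + 112*s - 140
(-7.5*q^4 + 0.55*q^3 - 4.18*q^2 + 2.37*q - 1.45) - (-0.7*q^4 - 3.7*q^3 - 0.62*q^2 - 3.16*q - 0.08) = -6.8*q^4 + 4.25*q^3 - 3.56*q^2 + 5.53*q - 1.37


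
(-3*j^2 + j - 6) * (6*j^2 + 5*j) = -18*j^4 - 9*j^3 - 31*j^2 - 30*j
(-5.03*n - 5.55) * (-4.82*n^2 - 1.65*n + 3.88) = 24.2446*n^3 + 35.0505*n^2 - 10.3589*n - 21.534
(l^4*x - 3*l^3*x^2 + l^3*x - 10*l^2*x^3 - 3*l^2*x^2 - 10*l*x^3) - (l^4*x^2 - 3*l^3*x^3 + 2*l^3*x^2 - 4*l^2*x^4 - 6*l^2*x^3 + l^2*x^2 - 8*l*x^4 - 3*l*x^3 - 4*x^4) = -l^4*x^2 + l^4*x + 3*l^3*x^3 - 5*l^3*x^2 + l^3*x + 4*l^2*x^4 - 4*l^2*x^3 - 4*l^2*x^2 + 8*l*x^4 - 7*l*x^3 + 4*x^4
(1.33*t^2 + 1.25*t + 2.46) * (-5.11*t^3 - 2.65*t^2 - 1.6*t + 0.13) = -6.7963*t^5 - 9.912*t^4 - 18.0111*t^3 - 8.3461*t^2 - 3.7735*t + 0.3198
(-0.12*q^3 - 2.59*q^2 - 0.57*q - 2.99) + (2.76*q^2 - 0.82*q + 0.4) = -0.12*q^3 + 0.17*q^2 - 1.39*q - 2.59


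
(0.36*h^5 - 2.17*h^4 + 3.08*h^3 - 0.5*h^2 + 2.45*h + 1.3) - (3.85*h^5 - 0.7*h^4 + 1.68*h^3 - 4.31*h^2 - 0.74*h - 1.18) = -3.49*h^5 - 1.47*h^4 + 1.4*h^3 + 3.81*h^2 + 3.19*h + 2.48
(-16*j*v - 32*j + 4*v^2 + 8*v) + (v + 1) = -16*j*v - 32*j + 4*v^2 + 9*v + 1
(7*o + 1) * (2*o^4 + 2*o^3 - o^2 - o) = 14*o^5 + 16*o^4 - 5*o^3 - 8*o^2 - o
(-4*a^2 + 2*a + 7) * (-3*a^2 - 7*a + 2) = 12*a^4 + 22*a^3 - 43*a^2 - 45*a + 14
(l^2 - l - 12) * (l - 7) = l^3 - 8*l^2 - 5*l + 84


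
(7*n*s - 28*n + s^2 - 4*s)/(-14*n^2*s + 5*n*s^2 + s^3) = (s - 4)/(s*(-2*n + s))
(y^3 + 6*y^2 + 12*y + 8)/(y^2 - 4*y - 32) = (y^3 + 6*y^2 + 12*y + 8)/(y^2 - 4*y - 32)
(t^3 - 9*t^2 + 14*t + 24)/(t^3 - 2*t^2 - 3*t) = (t^2 - 10*t + 24)/(t*(t - 3))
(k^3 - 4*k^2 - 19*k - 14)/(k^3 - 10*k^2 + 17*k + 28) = (k + 2)/(k - 4)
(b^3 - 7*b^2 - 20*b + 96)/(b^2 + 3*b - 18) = (b^2 - 4*b - 32)/(b + 6)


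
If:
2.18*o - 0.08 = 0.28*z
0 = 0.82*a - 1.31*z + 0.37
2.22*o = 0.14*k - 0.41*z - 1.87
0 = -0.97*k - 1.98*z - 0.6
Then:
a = -3.77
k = 3.62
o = -0.23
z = -2.08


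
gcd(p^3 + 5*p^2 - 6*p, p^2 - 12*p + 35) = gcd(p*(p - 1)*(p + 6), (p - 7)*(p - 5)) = 1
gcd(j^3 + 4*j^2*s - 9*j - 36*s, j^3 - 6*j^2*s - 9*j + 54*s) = j^2 - 9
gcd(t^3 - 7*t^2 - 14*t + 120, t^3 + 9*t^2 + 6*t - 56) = t + 4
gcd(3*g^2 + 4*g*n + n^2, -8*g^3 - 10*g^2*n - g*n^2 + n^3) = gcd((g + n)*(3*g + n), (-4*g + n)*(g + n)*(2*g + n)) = g + n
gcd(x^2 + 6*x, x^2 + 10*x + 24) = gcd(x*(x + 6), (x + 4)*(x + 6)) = x + 6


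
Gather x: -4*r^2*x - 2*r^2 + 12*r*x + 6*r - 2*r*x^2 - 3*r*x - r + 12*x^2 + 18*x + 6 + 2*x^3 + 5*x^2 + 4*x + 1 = -2*r^2 + 5*r + 2*x^3 + x^2*(17 - 2*r) + x*(-4*r^2 + 9*r + 22) + 7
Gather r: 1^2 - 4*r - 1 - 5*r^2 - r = -5*r^2 - 5*r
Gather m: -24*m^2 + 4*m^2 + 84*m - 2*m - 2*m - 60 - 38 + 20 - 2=-20*m^2 + 80*m - 80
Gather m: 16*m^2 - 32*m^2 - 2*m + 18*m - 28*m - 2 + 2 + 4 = -16*m^2 - 12*m + 4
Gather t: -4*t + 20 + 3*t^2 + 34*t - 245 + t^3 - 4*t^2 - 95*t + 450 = t^3 - t^2 - 65*t + 225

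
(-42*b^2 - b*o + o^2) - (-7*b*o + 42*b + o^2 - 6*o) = -42*b^2 + 6*b*o - 42*b + 6*o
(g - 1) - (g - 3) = 2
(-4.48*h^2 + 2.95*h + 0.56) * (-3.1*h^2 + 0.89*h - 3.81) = 13.888*h^4 - 13.1322*h^3 + 17.9583*h^2 - 10.7411*h - 2.1336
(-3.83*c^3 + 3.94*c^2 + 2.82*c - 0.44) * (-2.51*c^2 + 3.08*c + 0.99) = 9.6133*c^5 - 21.6858*c^4 + 1.2653*c^3 + 13.6906*c^2 + 1.4366*c - 0.4356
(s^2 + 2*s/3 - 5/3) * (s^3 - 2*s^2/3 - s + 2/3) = s^5 - 28*s^3/9 + 10*s^2/9 + 19*s/9 - 10/9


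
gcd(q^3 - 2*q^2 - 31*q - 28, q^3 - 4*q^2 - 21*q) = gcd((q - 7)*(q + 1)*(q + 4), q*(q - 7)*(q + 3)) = q - 7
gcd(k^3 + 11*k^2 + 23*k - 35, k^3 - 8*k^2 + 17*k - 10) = k - 1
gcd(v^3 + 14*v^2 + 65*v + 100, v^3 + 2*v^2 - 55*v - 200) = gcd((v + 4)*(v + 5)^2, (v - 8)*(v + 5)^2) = v^2 + 10*v + 25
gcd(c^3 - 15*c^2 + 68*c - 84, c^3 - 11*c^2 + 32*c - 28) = c^2 - 9*c + 14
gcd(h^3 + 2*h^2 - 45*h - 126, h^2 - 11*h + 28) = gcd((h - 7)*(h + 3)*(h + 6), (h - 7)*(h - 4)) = h - 7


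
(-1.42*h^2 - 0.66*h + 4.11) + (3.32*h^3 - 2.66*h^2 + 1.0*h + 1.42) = 3.32*h^3 - 4.08*h^2 + 0.34*h + 5.53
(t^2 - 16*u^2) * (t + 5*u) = t^3 + 5*t^2*u - 16*t*u^2 - 80*u^3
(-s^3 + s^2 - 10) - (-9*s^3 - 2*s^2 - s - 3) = 8*s^3 + 3*s^2 + s - 7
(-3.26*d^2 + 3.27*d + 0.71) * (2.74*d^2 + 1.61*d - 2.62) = -8.9324*d^4 + 3.7112*d^3 + 15.7513*d^2 - 7.4243*d - 1.8602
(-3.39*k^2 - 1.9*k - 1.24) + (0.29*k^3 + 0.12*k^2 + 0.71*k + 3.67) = 0.29*k^3 - 3.27*k^2 - 1.19*k + 2.43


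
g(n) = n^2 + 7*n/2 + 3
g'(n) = 2*n + 7/2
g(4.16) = 34.87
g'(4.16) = 11.82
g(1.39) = 9.80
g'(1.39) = 6.28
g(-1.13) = 0.32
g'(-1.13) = 1.24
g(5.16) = 47.69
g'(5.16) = 13.82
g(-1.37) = 0.08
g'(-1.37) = 0.76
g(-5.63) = 14.99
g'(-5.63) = -7.76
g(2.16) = 15.23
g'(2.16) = 7.82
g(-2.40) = 0.36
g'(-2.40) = -1.30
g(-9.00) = 52.50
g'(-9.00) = -14.50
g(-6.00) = 18.00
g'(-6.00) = -8.50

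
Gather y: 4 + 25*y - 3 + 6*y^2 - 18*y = 6*y^2 + 7*y + 1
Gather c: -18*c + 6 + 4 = 10 - 18*c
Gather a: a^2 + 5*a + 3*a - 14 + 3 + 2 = a^2 + 8*a - 9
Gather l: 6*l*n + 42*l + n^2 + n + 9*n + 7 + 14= l*(6*n + 42) + n^2 + 10*n + 21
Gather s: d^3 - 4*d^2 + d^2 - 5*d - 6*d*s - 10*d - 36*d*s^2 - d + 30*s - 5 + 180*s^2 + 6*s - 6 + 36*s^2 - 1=d^3 - 3*d^2 - 16*d + s^2*(216 - 36*d) + s*(36 - 6*d) - 12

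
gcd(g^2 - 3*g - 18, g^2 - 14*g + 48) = g - 6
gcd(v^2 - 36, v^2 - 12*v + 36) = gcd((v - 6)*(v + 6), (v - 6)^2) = v - 6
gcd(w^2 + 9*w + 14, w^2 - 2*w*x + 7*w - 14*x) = w + 7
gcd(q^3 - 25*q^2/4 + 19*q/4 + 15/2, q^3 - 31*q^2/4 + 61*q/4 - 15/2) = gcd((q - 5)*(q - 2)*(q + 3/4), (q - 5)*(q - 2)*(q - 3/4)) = q^2 - 7*q + 10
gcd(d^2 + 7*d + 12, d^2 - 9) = d + 3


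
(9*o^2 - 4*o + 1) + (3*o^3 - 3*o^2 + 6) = 3*o^3 + 6*o^2 - 4*o + 7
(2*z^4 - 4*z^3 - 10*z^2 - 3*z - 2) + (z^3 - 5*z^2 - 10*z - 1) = 2*z^4 - 3*z^3 - 15*z^2 - 13*z - 3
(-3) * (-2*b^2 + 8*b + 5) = 6*b^2 - 24*b - 15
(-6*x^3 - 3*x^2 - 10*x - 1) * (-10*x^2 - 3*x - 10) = 60*x^5 + 48*x^4 + 169*x^3 + 70*x^2 + 103*x + 10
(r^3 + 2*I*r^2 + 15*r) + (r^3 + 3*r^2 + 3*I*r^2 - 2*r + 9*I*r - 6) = 2*r^3 + 3*r^2 + 5*I*r^2 + 13*r + 9*I*r - 6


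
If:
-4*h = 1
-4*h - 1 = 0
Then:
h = -1/4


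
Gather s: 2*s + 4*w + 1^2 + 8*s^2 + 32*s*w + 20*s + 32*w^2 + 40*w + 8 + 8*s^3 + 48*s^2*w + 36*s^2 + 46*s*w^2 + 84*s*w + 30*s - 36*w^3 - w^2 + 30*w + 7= 8*s^3 + s^2*(48*w + 44) + s*(46*w^2 + 116*w + 52) - 36*w^3 + 31*w^2 + 74*w + 16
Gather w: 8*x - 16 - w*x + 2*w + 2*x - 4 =w*(2 - x) + 10*x - 20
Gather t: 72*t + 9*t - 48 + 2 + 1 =81*t - 45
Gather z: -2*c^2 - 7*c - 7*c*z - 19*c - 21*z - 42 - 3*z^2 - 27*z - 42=-2*c^2 - 26*c - 3*z^2 + z*(-7*c - 48) - 84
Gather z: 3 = 3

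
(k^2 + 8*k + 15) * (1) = k^2 + 8*k + 15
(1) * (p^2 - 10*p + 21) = p^2 - 10*p + 21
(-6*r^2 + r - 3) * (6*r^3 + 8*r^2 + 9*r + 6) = -36*r^5 - 42*r^4 - 64*r^3 - 51*r^2 - 21*r - 18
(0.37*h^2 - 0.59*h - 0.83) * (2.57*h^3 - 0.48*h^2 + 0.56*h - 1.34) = 0.9509*h^5 - 1.6939*h^4 - 1.6427*h^3 - 0.4278*h^2 + 0.3258*h + 1.1122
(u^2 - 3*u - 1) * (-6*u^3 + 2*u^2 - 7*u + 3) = -6*u^5 + 20*u^4 - 7*u^3 + 22*u^2 - 2*u - 3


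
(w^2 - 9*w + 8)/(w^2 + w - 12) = (w^2 - 9*w + 8)/(w^2 + w - 12)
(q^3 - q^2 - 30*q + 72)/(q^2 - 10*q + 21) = (q^2 + 2*q - 24)/(q - 7)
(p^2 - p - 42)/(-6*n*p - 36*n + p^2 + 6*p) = (p - 7)/(-6*n + p)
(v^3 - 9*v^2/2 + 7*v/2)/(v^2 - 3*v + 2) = v*(2*v - 7)/(2*(v - 2))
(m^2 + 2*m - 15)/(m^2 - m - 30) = (m - 3)/(m - 6)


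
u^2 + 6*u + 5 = (u + 1)*(u + 5)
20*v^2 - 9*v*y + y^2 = (-5*v + y)*(-4*v + y)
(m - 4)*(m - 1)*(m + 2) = m^3 - 3*m^2 - 6*m + 8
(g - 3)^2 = g^2 - 6*g + 9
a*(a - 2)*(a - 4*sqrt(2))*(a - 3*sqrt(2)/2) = a^4 - 11*sqrt(2)*a^3/2 - 2*a^3 + 12*a^2 + 11*sqrt(2)*a^2 - 24*a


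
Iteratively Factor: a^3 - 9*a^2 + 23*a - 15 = (a - 1)*(a^2 - 8*a + 15) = (a - 3)*(a - 1)*(a - 5)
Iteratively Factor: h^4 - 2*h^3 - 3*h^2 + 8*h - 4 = (h - 1)*(h^3 - h^2 - 4*h + 4) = (h - 1)*(h + 2)*(h^2 - 3*h + 2) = (h - 1)^2*(h + 2)*(h - 2)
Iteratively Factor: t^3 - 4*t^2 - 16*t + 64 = (t - 4)*(t^2 - 16) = (t - 4)*(t + 4)*(t - 4)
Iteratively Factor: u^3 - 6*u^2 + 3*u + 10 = (u + 1)*(u^2 - 7*u + 10) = (u - 5)*(u + 1)*(u - 2)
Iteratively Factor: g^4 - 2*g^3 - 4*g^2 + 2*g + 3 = (g - 1)*(g^3 - g^2 - 5*g - 3) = (g - 1)*(g + 1)*(g^2 - 2*g - 3) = (g - 3)*(g - 1)*(g + 1)*(g + 1)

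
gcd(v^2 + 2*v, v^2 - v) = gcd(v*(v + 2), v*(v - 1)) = v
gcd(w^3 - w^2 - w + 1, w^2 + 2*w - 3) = w - 1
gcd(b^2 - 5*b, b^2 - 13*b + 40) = b - 5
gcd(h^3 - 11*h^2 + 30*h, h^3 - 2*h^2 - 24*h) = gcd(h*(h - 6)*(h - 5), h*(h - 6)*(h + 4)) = h^2 - 6*h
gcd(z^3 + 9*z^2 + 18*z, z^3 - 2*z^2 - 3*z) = z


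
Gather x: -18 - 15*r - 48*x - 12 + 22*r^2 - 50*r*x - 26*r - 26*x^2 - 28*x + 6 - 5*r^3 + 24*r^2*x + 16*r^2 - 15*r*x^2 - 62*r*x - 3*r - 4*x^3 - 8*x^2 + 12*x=-5*r^3 + 38*r^2 - 44*r - 4*x^3 + x^2*(-15*r - 34) + x*(24*r^2 - 112*r - 64) - 24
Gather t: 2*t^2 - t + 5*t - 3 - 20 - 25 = 2*t^2 + 4*t - 48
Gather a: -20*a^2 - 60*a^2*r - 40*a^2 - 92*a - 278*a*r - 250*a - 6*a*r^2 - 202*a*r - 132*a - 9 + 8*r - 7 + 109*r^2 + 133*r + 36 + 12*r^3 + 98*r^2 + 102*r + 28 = a^2*(-60*r - 60) + a*(-6*r^2 - 480*r - 474) + 12*r^3 + 207*r^2 + 243*r + 48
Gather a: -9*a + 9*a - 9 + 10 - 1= 0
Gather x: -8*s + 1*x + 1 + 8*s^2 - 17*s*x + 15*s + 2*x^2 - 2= 8*s^2 + 7*s + 2*x^2 + x*(1 - 17*s) - 1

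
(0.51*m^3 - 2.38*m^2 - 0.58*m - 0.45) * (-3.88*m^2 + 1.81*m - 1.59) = -1.9788*m^5 + 10.1575*m^4 - 2.8683*m^3 + 4.4804*m^2 + 0.1077*m + 0.7155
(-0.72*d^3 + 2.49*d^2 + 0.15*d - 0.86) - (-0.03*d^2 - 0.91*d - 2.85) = -0.72*d^3 + 2.52*d^2 + 1.06*d + 1.99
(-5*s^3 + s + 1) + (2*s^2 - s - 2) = -5*s^3 + 2*s^2 - 1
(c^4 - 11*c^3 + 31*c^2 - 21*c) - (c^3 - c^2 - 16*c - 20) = c^4 - 12*c^3 + 32*c^2 - 5*c + 20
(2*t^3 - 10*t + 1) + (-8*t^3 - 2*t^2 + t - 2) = -6*t^3 - 2*t^2 - 9*t - 1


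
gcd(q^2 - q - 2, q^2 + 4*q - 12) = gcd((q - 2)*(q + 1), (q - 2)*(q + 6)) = q - 2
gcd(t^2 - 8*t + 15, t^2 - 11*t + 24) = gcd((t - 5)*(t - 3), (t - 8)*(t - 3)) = t - 3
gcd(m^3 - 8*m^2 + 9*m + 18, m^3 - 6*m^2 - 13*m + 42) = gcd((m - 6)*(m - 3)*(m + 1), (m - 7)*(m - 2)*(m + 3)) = 1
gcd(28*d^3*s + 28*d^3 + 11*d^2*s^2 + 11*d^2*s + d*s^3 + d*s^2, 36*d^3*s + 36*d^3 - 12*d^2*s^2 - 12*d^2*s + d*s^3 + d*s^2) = d*s + d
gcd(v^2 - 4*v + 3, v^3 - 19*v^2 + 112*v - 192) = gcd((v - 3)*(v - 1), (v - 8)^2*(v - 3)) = v - 3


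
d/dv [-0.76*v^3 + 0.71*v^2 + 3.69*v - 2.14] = -2.28*v^2 + 1.42*v + 3.69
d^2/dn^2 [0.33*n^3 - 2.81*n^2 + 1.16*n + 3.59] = 1.98*n - 5.62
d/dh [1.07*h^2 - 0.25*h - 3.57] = 2.14*h - 0.25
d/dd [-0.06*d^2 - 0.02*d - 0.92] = -0.12*d - 0.02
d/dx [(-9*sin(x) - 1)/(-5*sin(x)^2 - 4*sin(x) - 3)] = (-45*sin(x)^2 - 10*sin(x) + 23)*cos(x)/(5*sin(x)^2 + 4*sin(x) + 3)^2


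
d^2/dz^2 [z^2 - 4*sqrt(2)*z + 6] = 2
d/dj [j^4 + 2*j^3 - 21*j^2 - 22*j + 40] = 4*j^3 + 6*j^2 - 42*j - 22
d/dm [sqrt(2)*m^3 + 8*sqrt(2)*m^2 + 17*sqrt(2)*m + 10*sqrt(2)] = sqrt(2)*(3*m^2 + 16*m + 17)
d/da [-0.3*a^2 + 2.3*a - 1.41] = 2.3 - 0.6*a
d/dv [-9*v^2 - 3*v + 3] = -18*v - 3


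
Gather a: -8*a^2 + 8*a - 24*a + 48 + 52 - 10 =-8*a^2 - 16*a + 90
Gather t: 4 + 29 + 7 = 40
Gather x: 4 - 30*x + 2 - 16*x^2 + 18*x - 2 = -16*x^2 - 12*x + 4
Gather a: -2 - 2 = -4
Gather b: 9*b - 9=9*b - 9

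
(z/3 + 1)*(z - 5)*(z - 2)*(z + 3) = z^4/3 - z^3/3 - 23*z^2/3 - z + 30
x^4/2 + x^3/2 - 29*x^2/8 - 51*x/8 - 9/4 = (x/2 + 1)*(x - 3)*(x + 1/2)*(x + 3/2)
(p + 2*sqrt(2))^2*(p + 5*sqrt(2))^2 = p^4 + 14*sqrt(2)*p^3 + 138*p^2 + 280*sqrt(2)*p + 400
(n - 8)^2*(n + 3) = n^3 - 13*n^2 + 16*n + 192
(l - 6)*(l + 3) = l^2 - 3*l - 18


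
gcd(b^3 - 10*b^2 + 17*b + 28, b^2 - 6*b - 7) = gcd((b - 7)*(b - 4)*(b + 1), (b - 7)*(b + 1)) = b^2 - 6*b - 7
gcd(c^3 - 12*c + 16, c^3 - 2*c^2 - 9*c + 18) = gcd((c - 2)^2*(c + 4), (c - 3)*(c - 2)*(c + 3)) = c - 2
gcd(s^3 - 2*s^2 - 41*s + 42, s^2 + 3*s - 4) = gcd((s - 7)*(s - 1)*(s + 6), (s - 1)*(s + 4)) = s - 1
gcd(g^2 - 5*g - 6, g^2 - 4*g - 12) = g - 6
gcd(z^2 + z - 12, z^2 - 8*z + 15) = z - 3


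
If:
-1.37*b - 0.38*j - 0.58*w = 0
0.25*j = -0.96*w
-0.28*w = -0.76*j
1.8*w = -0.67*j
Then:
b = 0.00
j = 0.00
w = 0.00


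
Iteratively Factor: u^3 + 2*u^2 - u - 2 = (u - 1)*(u^2 + 3*u + 2) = (u - 1)*(u + 2)*(u + 1)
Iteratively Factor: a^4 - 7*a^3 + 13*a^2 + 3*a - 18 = (a - 2)*(a^3 - 5*a^2 + 3*a + 9) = (a - 3)*(a - 2)*(a^2 - 2*a - 3) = (a - 3)^2*(a - 2)*(a + 1)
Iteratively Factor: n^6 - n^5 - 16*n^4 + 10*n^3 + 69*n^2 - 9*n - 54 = (n - 1)*(n^5 - 16*n^3 - 6*n^2 + 63*n + 54) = (n - 1)*(n + 2)*(n^4 - 2*n^3 - 12*n^2 + 18*n + 27) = (n - 3)*(n - 1)*(n + 2)*(n^3 + n^2 - 9*n - 9) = (n - 3)*(n - 1)*(n + 2)*(n + 3)*(n^2 - 2*n - 3) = (n - 3)*(n - 1)*(n + 1)*(n + 2)*(n + 3)*(n - 3)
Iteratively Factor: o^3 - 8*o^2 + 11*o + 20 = (o - 4)*(o^2 - 4*o - 5) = (o - 5)*(o - 4)*(o + 1)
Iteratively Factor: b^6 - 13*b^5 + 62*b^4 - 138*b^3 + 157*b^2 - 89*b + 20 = (b - 1)*(b^5 - 12*b^4 + 50*b^3 - 88*b^2 + 69*b - 20) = (b - 5)*(b - 1)*(b^4 - 7*b^3 + 15*b^2 - 13*b + 4) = (b - 5)*(b - 1)^2*(b^3 - 6*b^2 + 9*b - 4) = (b - 5)*(b - 1)^3*(b^2 - 5*b + 4) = (b - 5)*(b - 1)^4*(b - 4)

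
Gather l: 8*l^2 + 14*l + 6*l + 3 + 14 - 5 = 8*l^2 + 20*l + 12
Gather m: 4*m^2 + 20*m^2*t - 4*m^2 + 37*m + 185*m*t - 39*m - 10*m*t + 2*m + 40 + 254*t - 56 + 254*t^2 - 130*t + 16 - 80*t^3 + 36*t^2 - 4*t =20*m^2*t + 175*m*t - 80*t^3 + 290*t^2 + 120*t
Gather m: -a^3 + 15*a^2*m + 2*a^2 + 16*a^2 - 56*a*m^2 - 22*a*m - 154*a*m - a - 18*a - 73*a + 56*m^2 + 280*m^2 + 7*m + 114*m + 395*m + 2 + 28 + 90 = -a^3 + 18*a^2 - 92*a + m^2*(336 - 56*a) + m*(15*a^2 - 176*a + 516) + 120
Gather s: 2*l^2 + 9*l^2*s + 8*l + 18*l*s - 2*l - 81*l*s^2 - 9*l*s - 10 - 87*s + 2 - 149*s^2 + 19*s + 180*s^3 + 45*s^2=2*l^2 + 6*l + 180*s^3 + s^2*(-81*l - 104) + s*(9*l^2 + 9*l - 68) - 8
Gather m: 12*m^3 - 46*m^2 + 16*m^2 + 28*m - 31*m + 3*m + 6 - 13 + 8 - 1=12*m^3 - 30*m^2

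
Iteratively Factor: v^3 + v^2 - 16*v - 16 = (v + 1)*(v^2 - 16) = (v + 1)*(v + 4)*(v - 4)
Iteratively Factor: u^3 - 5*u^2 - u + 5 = (u - 5)*(u^2 - 1) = (u - 5)*(u + 1)*(u - 1)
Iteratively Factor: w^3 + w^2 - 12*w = (w)*(w^2 + w - 12) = w*(w + 4)*(w - 3)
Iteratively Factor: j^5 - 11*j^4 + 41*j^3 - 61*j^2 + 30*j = (j)*(j^4 - 11*j^3 + 41*j^2 - 61*j + 30) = j*(j - 5)*(j^3 - 6*j^2 + 11*j - 6) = j*(j - 5)*(j - 3)*(j^2 - 3*j + 2) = j*(j - 5)*(j - 3)*(j - 1)*(j - 2)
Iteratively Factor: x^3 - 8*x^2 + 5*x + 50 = (x - 5)*(x^2 - 3*x - 10) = (x - 5)*(x + 2)*(x - 5)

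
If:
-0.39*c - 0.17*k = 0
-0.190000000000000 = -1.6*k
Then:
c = -0.05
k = 0.12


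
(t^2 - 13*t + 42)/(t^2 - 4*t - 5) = (-t^2 + 13*t - 42)/(-t^2 + 4*t + 5)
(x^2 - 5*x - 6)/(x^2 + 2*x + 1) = (x - 6)/(x + 1)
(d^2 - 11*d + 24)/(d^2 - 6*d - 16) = (d - 3)/(d + 2)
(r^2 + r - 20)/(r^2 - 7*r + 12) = (r + 5)/(r - 3)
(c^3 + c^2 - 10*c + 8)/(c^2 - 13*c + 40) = (c^3 + c^2 - 10*c + 8)/(c^2 - 13*c + 40)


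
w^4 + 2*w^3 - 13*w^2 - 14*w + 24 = (w - 3)*(w - 1)*(w + 2)*(w + 4)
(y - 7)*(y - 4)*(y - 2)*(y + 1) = y^4 - 12*y^3 + 37*y^2 - 6*y - 56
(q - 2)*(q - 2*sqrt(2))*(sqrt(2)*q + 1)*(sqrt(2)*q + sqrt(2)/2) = 2*q^4 - 3*sqrt(2)*q^3 - 3*q^3 - 6*q^2 + 9*sqrt(2)*q^2/2 + 3*sqrt(2)*q + 6*q + 4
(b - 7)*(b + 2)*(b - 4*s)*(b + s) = b^4 - 3*b^3*s - 5*b^3 - 4*b^2*s^2 + 15*b^2*s - 14*b^2 + 20*b*s^2 + 42*b*s + 56*s^2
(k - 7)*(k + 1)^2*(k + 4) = k^4 - k^3 - 33*k^2 - 59*k - 28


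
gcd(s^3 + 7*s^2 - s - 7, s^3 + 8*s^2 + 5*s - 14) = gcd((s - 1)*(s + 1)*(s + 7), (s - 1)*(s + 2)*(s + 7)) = s^2 + 6*s - 7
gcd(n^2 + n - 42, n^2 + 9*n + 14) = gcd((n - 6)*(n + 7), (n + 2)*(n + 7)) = n + 7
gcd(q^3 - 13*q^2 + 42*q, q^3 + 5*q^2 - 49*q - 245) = q - 7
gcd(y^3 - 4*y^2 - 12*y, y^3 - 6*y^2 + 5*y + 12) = 1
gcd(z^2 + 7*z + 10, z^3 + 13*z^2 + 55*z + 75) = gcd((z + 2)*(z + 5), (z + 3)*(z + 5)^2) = z + 5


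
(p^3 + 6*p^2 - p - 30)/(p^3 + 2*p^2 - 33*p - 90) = (p - 2)/(p - 6)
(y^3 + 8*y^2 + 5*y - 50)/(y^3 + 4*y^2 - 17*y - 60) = (y^2 + 3*y - 10)/(y^2 - y - 12)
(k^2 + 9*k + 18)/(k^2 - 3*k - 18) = (k + 6)/(k - 6)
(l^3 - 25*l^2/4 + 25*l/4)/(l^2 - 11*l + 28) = l*(4*l^2 - 25*l + 25)/(4*(l^2 - 11*l + 28))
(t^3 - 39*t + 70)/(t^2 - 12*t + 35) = (t^2 + 5*t - 14)/(t - 7)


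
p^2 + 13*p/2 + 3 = (p + 1/2)*(p + 6)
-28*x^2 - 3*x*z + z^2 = (-7*x + z)*(4*x + z)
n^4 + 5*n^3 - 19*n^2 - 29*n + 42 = (n - 3)*(n - 1)*(n + 2)*(n + 7)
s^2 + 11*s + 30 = (s + 5)*(s + 6)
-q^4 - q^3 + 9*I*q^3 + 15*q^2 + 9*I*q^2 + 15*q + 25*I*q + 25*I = (q - 5*I)^2*(-I*q + 1)*(-I*q - I)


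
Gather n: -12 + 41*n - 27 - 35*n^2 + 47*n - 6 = -35*n^2 + 88*n - 45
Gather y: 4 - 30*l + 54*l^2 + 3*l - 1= 54*l^2 - 27*l + 3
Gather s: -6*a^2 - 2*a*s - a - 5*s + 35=-6*a^2 - a + s*(-2*a - 5) + 35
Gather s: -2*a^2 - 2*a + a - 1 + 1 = -2*a^2 - a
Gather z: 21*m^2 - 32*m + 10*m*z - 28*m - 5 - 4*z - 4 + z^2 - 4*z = 21*m^2 - 60*m + z^2 + z*(10*m - 8) - 9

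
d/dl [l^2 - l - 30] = 2*l - 1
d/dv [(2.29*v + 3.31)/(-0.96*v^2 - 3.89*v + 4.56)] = (2.1984*v^2 + 6.3552*v + 23.3183)/(0.9216*v^4 + 7.4688*v^3 + 6.3769*v^2 - 35.4768*v + 20.7936)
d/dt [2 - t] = -1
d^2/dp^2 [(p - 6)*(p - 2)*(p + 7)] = 6*p - 2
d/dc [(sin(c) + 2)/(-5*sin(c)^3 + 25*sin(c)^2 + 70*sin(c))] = (2*sin(c) - 7)*cos(c)/(5*(sin(c) - 7)^2*sin(c)^2)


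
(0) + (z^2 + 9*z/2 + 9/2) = z^2 + 9*z/2 + 9/2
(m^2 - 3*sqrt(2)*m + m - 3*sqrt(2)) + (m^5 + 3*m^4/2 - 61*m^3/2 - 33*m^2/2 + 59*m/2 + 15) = m^5 + 3*m^4/2 - 61*m^3/2 - 31*m^2/2 - 3*sqrt(2)*m + 61*m/2 - 3*sqrt(2) + 15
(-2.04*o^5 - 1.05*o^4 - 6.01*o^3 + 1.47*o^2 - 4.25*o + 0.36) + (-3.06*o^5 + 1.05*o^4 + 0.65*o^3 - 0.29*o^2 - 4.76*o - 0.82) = -5.1*o^5 - 5.36*o^3 + 1.18*o^2 - 9.01*o - 0.46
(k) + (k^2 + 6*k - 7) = k^2 + 7*k - 7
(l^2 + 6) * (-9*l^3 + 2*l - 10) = -9*l^5 - 52*l^3 - 10*l^2 + 12*l - 60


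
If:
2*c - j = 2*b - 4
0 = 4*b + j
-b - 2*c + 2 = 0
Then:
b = -6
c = 4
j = 24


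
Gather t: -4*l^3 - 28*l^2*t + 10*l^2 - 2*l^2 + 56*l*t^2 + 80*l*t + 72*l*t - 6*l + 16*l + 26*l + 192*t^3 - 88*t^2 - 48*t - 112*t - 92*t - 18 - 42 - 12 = -4*l^3 + 8*l^2 + 36*l + 192*t^3 + t^2*(56*l - 88) + t*(-28*l^2 + 152*l - 252) - 72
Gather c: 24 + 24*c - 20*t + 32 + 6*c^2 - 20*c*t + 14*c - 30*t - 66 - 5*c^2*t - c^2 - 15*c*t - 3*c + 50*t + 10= c^2*(5 - 5*t) + c*(35 - 35*t)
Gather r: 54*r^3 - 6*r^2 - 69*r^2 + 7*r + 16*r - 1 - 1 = 54*r^3 - 75*r^2 + 23*r - 2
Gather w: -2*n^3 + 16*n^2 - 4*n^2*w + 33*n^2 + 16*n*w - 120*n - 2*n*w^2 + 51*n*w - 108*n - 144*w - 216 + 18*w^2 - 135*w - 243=-2*n^3 + 49*n^2 - 228*n + w^2*(18 - 2*n) + w*(-4*n^2 + 67*n - 279) - 459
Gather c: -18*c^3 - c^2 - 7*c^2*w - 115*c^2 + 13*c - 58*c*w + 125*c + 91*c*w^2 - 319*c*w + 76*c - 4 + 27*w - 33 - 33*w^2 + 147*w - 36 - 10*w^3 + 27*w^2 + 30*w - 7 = -18*c^3 + c^2*(-7*w - 116) + c*(91*w^2 - 377*w + 214) - 10*w^3 - 6*w^2 + 204*w - 80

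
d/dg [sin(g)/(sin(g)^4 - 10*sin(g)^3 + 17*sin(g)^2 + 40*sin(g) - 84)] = (-3*sin(g)^4 + 20*sin(g)^3 - 17*sin(g)^2 - 84)*cos(g)/((sin(g) - 7)^2*(sin(g) - 3)^2*(sin(g) - 2)^2*(sin(g) + 2)^2)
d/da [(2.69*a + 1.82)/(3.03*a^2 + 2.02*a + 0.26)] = (8.1507*a^2 + 5.4338*a - (2.69*a + 1.82)*(6.06*a + 2.02) + 0.6994)/(3.03*a^2 + 2.02*a + 0.26)^2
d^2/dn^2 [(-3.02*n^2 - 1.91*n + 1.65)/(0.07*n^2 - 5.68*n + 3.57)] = (-1.38777878078145e-17*n^4 - 2.420222*n^3 + 4.57669799999996*n^2 - 1.07238599999998*n - 48.798378)/(0.000343*n^6 - 0.083496*n^5 + 6.827583*n^4 - 191.767024*n^3 + 348.206733*n^2 - 217.173096*n + 45.499293)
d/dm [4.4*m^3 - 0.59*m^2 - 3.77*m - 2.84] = 13.2*m^2 - 1.18*m - 3.77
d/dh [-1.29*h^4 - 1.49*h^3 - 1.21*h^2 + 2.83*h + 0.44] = -5.16*h^3 - 4.47*h^2 - 2.42*h + 2.83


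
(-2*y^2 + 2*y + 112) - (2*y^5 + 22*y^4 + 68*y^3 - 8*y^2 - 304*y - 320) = -2*y^5 - 22*y^4 - 68*y^3 + 6*y^2 + 306*y + 432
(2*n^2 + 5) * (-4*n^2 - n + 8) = -8*n^4 - 2*n^3 - 4*n^2 - 5*n + 40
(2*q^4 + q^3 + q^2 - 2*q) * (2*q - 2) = 4*q^5 - 2*q^4 - 6*q^2 + 4*q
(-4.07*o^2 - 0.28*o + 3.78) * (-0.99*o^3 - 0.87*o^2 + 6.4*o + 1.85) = 4.0293*o^5 + 3.8181*o^4 - 29.5466*o^3 - 12.6101*o^2 + 23.674*o + 6.993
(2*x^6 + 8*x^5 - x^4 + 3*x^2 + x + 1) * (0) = 0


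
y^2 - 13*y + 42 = (y - 7)*(y - 6)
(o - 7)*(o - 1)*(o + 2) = o^3 - 6*o^2 - 9*o + 14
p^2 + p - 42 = (p - 6)*(p + 7)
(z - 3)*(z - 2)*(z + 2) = z^3 - 3*z^2 - 4*z + 12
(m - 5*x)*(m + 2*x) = m^2 - 3*m*x - 10*x^2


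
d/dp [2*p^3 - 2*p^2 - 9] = 2*p*(3*p - 2)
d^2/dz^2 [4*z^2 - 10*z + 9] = 8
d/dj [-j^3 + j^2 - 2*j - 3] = -3*j^2 + 2*j - 2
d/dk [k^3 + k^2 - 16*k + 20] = 3*k^2 + 2*k - 16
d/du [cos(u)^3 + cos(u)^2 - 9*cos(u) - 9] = (-3*cos(u)^2 - 2*cos(u) + 9)*sin(u)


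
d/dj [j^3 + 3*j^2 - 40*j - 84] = 3*j^2 + 6*j - 40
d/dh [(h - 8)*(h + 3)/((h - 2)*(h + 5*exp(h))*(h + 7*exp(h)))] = (-(h - 8)*(h - 2)*(h + 3)*(h + 5*exp(h))*(7*exp(h) + 1) - (h - 8)*(h - 2)*(h + 3)*(h + 7*exp(h))*(5*exp(h) + 1) - (h - 8)*(h + 3)*(h + 5*exp(h))*(h + 7*exp(h)) + (h - 2)*(h + 5*exp(h))*(h + 7*exp(h))*(2*h - 5))/((h - 2)^2*(h + 5*exp(h))^2*(h + 7*exp(h))^2)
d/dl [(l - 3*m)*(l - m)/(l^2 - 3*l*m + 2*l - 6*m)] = (m + 2)/(l^2 + 4*l + 4)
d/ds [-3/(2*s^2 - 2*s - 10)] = 3*(2*s - 1)/(2*(-s^2 + s + 5)^2)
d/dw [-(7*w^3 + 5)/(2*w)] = -7*w + 5/(2*w^2)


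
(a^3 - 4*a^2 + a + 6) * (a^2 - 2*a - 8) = a^5 - 6*a^4 + a^3 + 36*a^2 - 20*a - 48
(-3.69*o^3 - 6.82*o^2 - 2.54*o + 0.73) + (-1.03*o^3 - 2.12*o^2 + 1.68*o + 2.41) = -4.72*o^3 - 8.94*o^2 - 0.86*o + 3.14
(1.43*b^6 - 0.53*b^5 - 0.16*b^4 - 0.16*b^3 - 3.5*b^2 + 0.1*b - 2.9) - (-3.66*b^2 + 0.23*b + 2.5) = 1.43*b^6 - 0.53*b^5 - 0.16*b^4 - 0.16*b^3 + 0.16*b^2 - 0.13*b - 5.4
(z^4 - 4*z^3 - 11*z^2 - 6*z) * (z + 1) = z^5 - 3*z^4 - 15*z^3 - 17*z^2 - 6*z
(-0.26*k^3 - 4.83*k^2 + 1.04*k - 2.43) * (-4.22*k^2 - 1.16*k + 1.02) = 1.0972*k^5 + 20.6842*k^4 + 0.948799999999999*k^3 + 4.1216*k^2 + 3.8796*k - 2.4786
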